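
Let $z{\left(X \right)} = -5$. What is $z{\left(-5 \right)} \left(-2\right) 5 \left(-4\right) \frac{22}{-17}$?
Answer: $\frac{4400}{17} \approx 258.82$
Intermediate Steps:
$z{\left(-5 \right)} \left(-2\right) 5 \left(-4\right) \frac{22}{-17} = - 5 \left(-2\right) 5 \left(-4\right) \frac{22}{-17} = - 5 \left(\left(-10\right) \left(-4\right)\right) 22 \left(- \frac{1}{17}\right) = \left(-5\right) 40 \left(- \frac{22}{17}\right) = \left(-200\right) \left(- \frac{22}{17}\right) = \frac{4400}{17}$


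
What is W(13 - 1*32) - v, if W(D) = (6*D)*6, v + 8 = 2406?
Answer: -3082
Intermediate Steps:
v = 2398 (v = -8 + 2406 = 2398)
W(D) = 36*D
W(13 - 1*32) - v = 36*(13 - 1*32) - 1*2398 = 36*(13 - 32) - 2398 = 36*(-19) - 2398 = -684 - 2398 = -3082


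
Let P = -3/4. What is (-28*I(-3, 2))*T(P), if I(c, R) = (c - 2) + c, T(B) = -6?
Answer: -1344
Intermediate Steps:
P = -¾ (P = -3*¼ = -¾ ≈ -0.75000)
I(c, R) = -2 + 2*c (I(c, R) = (-2 + c) + c = -2 + 2*c)
(-28*I(-3, 2))*T(P) = -28*(-2 + 2*(-3))*(-6) = -28*(-2 - 6)*(-6) = -28*(-8)*(-6) = 224*(-6) = -1344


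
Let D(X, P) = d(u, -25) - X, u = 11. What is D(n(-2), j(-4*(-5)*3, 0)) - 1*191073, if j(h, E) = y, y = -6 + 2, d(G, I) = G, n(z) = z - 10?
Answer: -191050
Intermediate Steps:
n(z) = -10 + z
y = -4
j(h, E) = -4
D(X, P) = 11 - X
D(n(-2), j(-4*(-5)*3, 0)) - 1*191073 = (11 - (-10 - 2)) - 1*191073 = (11 - 1*(-12)) - 191073 = (11 + 12) - 191073 = 23 - 191073 = -191050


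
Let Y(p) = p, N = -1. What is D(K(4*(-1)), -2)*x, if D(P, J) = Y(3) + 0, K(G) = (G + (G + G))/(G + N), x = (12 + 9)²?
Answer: 1323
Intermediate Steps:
x = 441 (x = 21² = 441)
K(G) = 3*G/(-1 + G) (K(G) = (G + (G + G))/(G - 1) = (G + 2*G)/(-1 + G) = (3*G)/(-1 + G) = 3*G/(-1 + G))
D(P, J) = 3 (D(P, J) = 3 + 0 = 3)
D(K(4*(-1)), -2)*x = 3*441 = 1323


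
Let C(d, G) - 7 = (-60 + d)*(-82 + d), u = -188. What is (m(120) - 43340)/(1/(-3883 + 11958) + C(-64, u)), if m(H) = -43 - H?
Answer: -351286725/146246326 ≈ -2.4020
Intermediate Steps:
C(d, G) = 7 + (-82 + d)*(-60 + d) (C(d, G) = 7 + (-60 + d)*(-82 + d) = 7 + (-82 + d)*(-60 + d))
(m(120) - 43340)/(1/(-3883 + 11958) + C(-64, u)) = ((-43 - 1*120) - 43340)/(1/(-3883 + 11958) + (4927 + (-64)**2 - 142*(-64))) = ((-43 - 120) - 43340)/(1/8075 + (4927 + 4096 + 9088)) = (-163 - 43340)/(1/8075 + 18111) = -43503/146246326/8075 = -43503*8075/146246326 = -351286725/146246326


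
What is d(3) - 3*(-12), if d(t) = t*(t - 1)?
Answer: 42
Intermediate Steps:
d(t) = t*(-1 + t)
d(3) - 3*(-12) = 3*(-1 + 3) - 3*(-12) = 3*2 + 36 = 6 + 36 = 42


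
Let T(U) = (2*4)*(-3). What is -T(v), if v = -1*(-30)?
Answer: 24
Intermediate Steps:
v = 30
T(U) = -24 (T(U) = 8*(-3) = -24)
-T(v) = -1*(-24) = 24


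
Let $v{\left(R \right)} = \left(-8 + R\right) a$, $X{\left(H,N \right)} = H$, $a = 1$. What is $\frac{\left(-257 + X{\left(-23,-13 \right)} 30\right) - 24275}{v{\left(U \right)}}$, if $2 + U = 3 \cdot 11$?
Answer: $- \frac{25222}{23} \approx -1096.6$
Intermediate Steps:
$U = 31$ ($U = -2 + 3 \cdot 11 = -2 + 33 = 31$)
$v{\left(R \right)} = -8 + R$ ($v{\left(R \right)} = \left(-8 + R\right) 1 = -8 + R$)
$\frac{\left(-257 + X{\left(-23,-13 \right)} 30\right) - 24275}{v{\left(U \right)}} = \frac{\left(-257 - 690\right) - 24275}{-8 + 31} = \frac{\left(-257 - 690\right) - 24275}{23} = \left(-947 - 24275\right) \frac{1}{23} = \left(-25222\right) \frac{1}{23} = - \frac{25222}{23}$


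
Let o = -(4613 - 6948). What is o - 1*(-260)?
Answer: 2595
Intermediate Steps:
o = 2335 (o = -1*(-2335) = 2335)
o - 1*(-260) = 2335 - 1*(-260) = 2335 + 260 = 2595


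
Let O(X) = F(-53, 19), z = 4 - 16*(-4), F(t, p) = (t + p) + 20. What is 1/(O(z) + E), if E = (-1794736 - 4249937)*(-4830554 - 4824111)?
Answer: 1/58359292849531 ≈ 1.7135e-14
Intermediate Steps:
F(t, p) = 20 + p + t (F(t, p) = (p + t) + 20 = 20 + p + t)
z = 68 (z = 4 + 64 = 68)
O(X) = -14 (O(X) = 20 + 19 - 53 = -14)
E = 58359292849545 (E = -6044673*(-9654665) = 58359292849545)
1/(O(z) + E) = 1/(-14 + 58359292849545) = 1/58359292849531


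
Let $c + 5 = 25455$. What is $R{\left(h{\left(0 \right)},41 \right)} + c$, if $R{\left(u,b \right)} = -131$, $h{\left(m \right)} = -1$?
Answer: $25319$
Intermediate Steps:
$c = 25450$ ($c = -5 + 25455 = 25450$)
$R{\left(h{\left(0 \right)},41 \right)} + c = -131 + 25450 = 25319$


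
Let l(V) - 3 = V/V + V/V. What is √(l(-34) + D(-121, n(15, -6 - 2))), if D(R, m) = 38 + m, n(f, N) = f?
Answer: √58 ≈ 7.6158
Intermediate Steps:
l(V) = 5 (l(V) = 3 + (V/V + V/V) = 3 + (1 + 1) = 3 + 2 = 5)
√(l(-34) + D(-121, n(15, -6 - 2))) = √(5 + (38 + 15)) = √(5 + 53) = √58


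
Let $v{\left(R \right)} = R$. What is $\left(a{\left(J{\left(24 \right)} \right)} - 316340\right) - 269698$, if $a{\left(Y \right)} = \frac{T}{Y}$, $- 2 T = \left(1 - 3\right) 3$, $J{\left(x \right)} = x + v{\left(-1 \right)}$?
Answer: $- \frac{13478871}{23} \approx -5.8604 \cdot 10^{5}$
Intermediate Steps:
$J{\left(x \right)} = -1 + x$ ($J{\left(x \right)} = x - 1 = -1 + x$)
$T = 3$ ($T = - \frac{\left(1 - 3\right) 3}{2} = - \frac{\left(-2\right) 3}{2} = \left(- \frac{1}{2}\right) \left(-6\right) = 3$)
$a{\left(Y \right)} = \frac{3}{Y}$
$\left(a{\left(J{\left(24 \right)} \right)} - 316340\right) - 269698 = \left(\frac{3}{-1 + 24} - 316340\right) - 269698 = \left(\frac{3}{23} - 316340\right) - 269698 = - \frac{7275817}{23} - 269698 = - \frac{13478871}{23}$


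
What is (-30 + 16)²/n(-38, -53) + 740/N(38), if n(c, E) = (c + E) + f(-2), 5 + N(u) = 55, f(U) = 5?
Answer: 2692/215 ≈ 12.521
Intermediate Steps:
N(u) = 50 (N(u) = -5 + 55 = 50)
n(c, E) = 5 + E + c (n(c, E) = (c + E) + 5 = (E + c) + 5 = 5 + E + c)
(-30 + 16)²/n(-38, -53) + 740/N(38) = (-30 + 16)²/(5 - 53 - 38) + 740/50 = (-14)²/(-86) + 740*(1/50) = 196*(-1/86) + 74/5 = -98/43 + 74/5 = 2692/215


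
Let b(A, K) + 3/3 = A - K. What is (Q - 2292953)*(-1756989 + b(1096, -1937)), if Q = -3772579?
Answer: 10638682310124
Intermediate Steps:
b(A, K) = -1 + A - K (b(A, K) = -1 + (A - K) = -1 + A - K)
(Q - 2292953)*(-1756989 + b(1096, -1937)) = (-3772579 - 2292953)*(-1756989 + (-1 + 1096 - 1*(-1937))) = -6065532*(-1756989 + (-1 + 1096 + 1937)) = -6065532*(-1756989 + 3032) = -6065532*(-1753957) = 10638682310124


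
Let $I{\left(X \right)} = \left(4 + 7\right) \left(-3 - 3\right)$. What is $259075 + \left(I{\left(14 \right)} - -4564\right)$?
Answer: $263573$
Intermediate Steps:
$I{\left(X \right)} = -66$ ($I{\left(X \right)} = 11 \left(-6\right) = -66$)
$259075 + \left(I{\left(14 \right)} - -4564\right) = 259075 - -4498 = 259075 + \left(-66 + 4564\right) = 259075 + 4498 = 263573$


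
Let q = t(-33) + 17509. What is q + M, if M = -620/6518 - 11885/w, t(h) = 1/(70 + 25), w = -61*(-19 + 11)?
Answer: 2641694048527/151087240 ≈ 17485.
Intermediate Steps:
w = 488 (w = -61*(-8) = 488)
t(h) = 1/95
q = 1663356/95 (q = 1/95 + 17509 = 1663356/95 ≈ 17509.)
M = -38884495/1590392 (M = -620/6518 - 11885/488 = -620*1/6518 - 11885*1/488 = -310/3259 - 11885/488 = -38884495/1590392 ≈ -24.450)
q + M = 1663356/95 - 38884495/1590392 = 2641694048527/151087240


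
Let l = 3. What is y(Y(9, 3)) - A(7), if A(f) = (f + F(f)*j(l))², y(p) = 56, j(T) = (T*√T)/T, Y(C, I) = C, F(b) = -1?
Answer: 4 + 14*√3 ≈ 28.249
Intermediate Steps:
j(T) = √T (j(T) = T^(3/2)/T = √T)
A(f) = (f - √3)²
y(Y(9, 3)) - A(7) = 56 - (7 - √3)²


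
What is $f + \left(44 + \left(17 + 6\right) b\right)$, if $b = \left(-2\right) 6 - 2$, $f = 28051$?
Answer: $27773$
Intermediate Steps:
$b = -14$ ($b = -12 - 2 = -14$)
$f + \left(44 + \left(17 + 6\right) b\right) = 28051 + \left(44 + \left(17 + 6\right) \left(-14\right)\right) = 28051 + \left(44 + 23 \left(-14\right)\right) = 28051 + \left(44 - 322\right) = 28051 - 278 = 27773$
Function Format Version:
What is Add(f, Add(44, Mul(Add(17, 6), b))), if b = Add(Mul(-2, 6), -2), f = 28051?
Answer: 27773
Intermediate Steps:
b = -14 (b = Add(-12, -2) = -14)
Add(f, Add(44, Mul(Add(17, 6), b))) = Add(28051, Add(44, Mul(Add(17, 6), -14))) = Add(28051, Add(44, Mul(23, -14))) = Add(28051, Add(44, -322)) = Add(28051, -278) = 27773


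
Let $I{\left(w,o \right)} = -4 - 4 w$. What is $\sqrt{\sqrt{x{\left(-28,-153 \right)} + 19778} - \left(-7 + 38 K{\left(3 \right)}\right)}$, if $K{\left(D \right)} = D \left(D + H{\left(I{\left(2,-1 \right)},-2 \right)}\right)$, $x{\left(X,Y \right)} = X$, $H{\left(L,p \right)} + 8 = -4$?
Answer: $\sqrt{1033 + 5 \sqrt{790}} \approx 34.257$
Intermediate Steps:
$H{\left(L,p \right)} = -12$ ($H{\left(L,p \right)} = -8 - 4 = -12$)
$K{\left(D \right)} = D \left(-12 + D\right)$ ($K{\left(D \right)} = D \left(D - 12\right) = D \left(-12 + D\right)$)
$\sqrt{\sqrt{x{\left(-28,-153 \right)} + 19778} - \left(-7 + 38 K{\left(3 \right)}\right)} = \sqrt{\sqrt{-28 + 19778} - \left(-7 + 38 \cdot 3 \left(-12 + 3\right)\right)} = \sqrt{\sqrt{19750} - \left(-7 + 38 \cdot 3 \left(-9\right)\right)} = \sqrt{5 \sqrt{790} + \left(\left(-38\right) \left(-27\right) + 7\right)} = \sqrt{5 \sqrt{790} + \left(1026 + 7\right)} = \sqrt{5 \sqrt{790} + 1033} = \sqrt{1033 + 5 \sqrt{790}}$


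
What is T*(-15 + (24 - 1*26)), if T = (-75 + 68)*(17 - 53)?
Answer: -4284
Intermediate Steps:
T = 252 (T = -7*(-36) = 252)
T*(-15 + (24 - 1*26)) = 252*(-15 + (24 - 1*26)) = 252*(-15 + (24 - 26)) = 252*(-15 - 2) = 252*(-17) = -4284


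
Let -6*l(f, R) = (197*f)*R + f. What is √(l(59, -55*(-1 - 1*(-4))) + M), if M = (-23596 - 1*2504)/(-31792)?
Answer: √45429391638879/11922 ≈ 565.35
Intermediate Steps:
M = 6525/7948 (M = (-23596 - 2504)*(-1/31792) = -26100*(-1/31792) = 6525/7948 ≈ 0.82096)
l(f, R) = -f/6 - 197*R*f/6 (l(f, R) = -((197*f)*R + f)/6 = -(197*R*f + f)/6 = -(f + 197*R*f)/6 = -f/6 - 197*R*f/6)
√(l(59, -55*(-1 - 1*(-4))) + M) = √(-⅙*59*(1 + 197*(-55*(-1 - 1*(-4)))) + 6525/7948) = √(-⅙*59*(1 + 197*(-55*(-1 + 4))) + 6525/7948) = √(-⅙*59*(1 + 197*(-55*3)) + 6525/7948) = √(-⅙*59*(1 + 197*(-165)) + 6525/7948) = √(-⅙*59*(1 - 32505) + 6525/7948) = √(-⅙*59*(-32504) + 6525/7948) = √(958868/3 + 6525/7948) = √(7621102439/23844) = √45429391638879/11922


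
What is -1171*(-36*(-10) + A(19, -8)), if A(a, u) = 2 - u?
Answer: -433270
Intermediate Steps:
-1171*(-36*(-10) + A(19, -8)) = -1171*(-36*(-10) + (2 - 1*(-8))) = -1171*(360 + (2 + 8)) = -1171*(360 + 10) = -1171*370 = -433270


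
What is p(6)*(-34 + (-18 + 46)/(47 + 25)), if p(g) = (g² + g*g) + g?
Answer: -7865/3 ≈ -2621.7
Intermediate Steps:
p(g) = g + 2*g² (p(g) = (g² + g²) + g = 2*g² + g = g + 2*g²)
p(6)*(-34 + (-18 + 46)/(47 + 25)) = (6*(1 + 2*6))*(-34 + (-18 + 46)/(47 + 25)) = (6*(1 + 12))*(-34 + 28/72) = (6*13)*(-34 + 28*(1/72)) = 78*(-34 + 7/18) = 78*(-605/18) = -7865/3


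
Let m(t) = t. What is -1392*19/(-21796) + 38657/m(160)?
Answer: 211699913/871840 ≈ 242.82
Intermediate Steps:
-1392*19/(-21796) + 38657/m(160) = -1392*19/(-21796) + 38657/160 = -26448*(-1/21796) + 38657*(1/160) = 6612/5449 + 38657/160 = 211699913/871840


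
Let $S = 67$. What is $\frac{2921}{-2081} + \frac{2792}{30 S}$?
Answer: $- \frac{30529}{2091405} \approx -0.014597$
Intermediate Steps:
$\frac{2921}{-2081} + \frac{2792}{30 S} = \frac{2921}{-2081} + \frac{2792}{30 \cdot 67} = 2921 \left(- \frac{1}{2081}\right) + \frac{2792}{2010} = - \frac{2921}{2081} + 2792 \cdot \frac{1}{2010} = - \frac{2921}{2081} + \frac{1396}{1005} = - \frac{30529}{2091405}$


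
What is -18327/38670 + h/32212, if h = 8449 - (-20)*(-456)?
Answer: -102716149/207606340 ≈ -0.49476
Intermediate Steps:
h = -671 (h = 8449 - 1*9120 = 8449 - 9120 = -671)
-18327/38670 + h/32212 = -18327/38670 - 671/32212 = -18327*1/38670 - 671*1/32212 = -6109/12890 - 671/32212 = -102716149/207606340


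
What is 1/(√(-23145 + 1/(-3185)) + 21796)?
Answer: 34710130/756578851893 - 7*I*√4791593690/1513157703786 ≈ 4.5878e-5 - 3.2022e-7*I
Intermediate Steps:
1/(√(-23145 + 1/(-3185)) + 21796) = 1/(√(-23145 - 1/3185) + 21796) = 1/(√(-73716826/3185) + 21796) = 1/(I*√4791593690/455 + 21796) = 1/(21796 + I*√4791593690/455)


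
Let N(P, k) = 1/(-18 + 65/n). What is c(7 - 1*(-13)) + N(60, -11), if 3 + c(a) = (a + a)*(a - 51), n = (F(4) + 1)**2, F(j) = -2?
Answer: -58420/47 ≈ -1243.0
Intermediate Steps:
n = 1 (n = (-2 + 1)**2 = (-1)**2 = 1)
c(a) = -3 + 2*a*(-51 + a) (c(a) = -3 + (a + a)*(a - 51) = -3 + (2*a)*(-51 + a) = -3 + 2*a*(-51 + a))
N(P, k) = 1/47 (N(P, k) = 1/(-18 + 65/1) = 1/(-18 + 65*1) = 1/(-18 + 65) = 1/47)
c(7 - 1*(-13)) + N(60, -11) = (-3 - 102*(7 - 1*(-13)) + 2*(7 - 1*(-13))**2) + 1/47 = (-3 - 102*(7 + 13) + 2*(7 + 13)**2) + 1/47 = (-3 - 102*20 + 2*20**2) + 1/47 = (-3 - 2040 + 2*400) + 1/47 = (-3 - 2040 + 800) + 1/47 = -1243 + 1/47 = -58420/47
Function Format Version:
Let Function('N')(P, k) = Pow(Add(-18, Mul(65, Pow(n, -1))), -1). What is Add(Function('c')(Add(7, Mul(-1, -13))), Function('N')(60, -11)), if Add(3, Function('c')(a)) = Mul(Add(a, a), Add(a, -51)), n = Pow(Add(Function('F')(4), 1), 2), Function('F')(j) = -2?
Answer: Rational(-58420, 47) ≈ -1243.0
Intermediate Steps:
n = 1 (n = Pow(Add(-2, 1), 2) = Pow(-1, 2) = 1)
Function('c')(a) = Add(-3, Mul(2, a, Add(-51, a))) (Function('c')(a) = Add(-3, Mul(Add(a, a), Add(a, -51))) = Add(-3, Mul(Mul(2, a), Add(-51, a))) = Add(-3, Mul(2, a, Add(-51, a))))
Function('N')(P, k) = Rational(1, 47) (Function('N')(P, k) = Pow(Add(-18, Mul(65, Pow(1, -1))), -1) = Pow(Add(-18, Mul(65, 1)), -1) = Pow(Add(-18, 65), -1) = Pow(47, -1) = Rational(1, 47))
Add(Function('c')(Add(7, Mul(-1, -13))), Function('N')(60, -11)) = Add(Add(-3, Mul(-102, Add(7, Mul(-1, -13))), Mul(2, Pow(Add(7, Mul(-1, -13)), 2))), Rational(1, 47)) = Add(Add(-3, Mul(-102, Add(7, 13)), Mul(2, Pow(Add(7, 13), 2))), Rational(1, 47)) = Add(Add(-3, Mul(-102, 20), Mul(2, Pow(20, 2))), Rational(1, 47)) = Add(Add(-3, -2040, Mul(2, 400)), Rational(1, 47)) = Add(Add(-3, -2040, 800), Rational(1, 47)) = Add(-1243, Rational(1, 47)) = Rational(-58420, 47)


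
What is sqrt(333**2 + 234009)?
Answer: 9*sqrt(4258) ≈ 587.28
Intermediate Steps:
sqrt(333**2 + 234009) = sqrt(110889 + 234009) = sqrt(344898) = 9*sqrt(4258)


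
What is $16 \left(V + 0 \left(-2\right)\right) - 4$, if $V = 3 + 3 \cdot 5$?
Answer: $284$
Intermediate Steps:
$V = 18$ ($V = 3 + 15 = 18$)
$16 \left(V + 0 \left(-2\right)\right) - 4 = 16 \left(18 + 0 \left(-2\right)\right) - 4 = 16 \left(18 + 0\right) - 4 = 16 \cdot 18 - 4 = 288 - 4 = 284$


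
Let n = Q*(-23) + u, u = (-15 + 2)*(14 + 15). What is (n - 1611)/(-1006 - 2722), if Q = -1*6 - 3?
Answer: 1781/3728 ≈ 0.47774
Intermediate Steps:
Q = -9 (Q = -6 - 3 = -9)
u = -377 (u = -13*29 = -377)
n = -170 (n = -9*(-23) - 377 = 207 - 377 = -170)
(n - 1611)/(-1006 - 2722) = (-170 - 1611)/(-1006 - 2722) = -1781/(-3728) = -1781*(-1/3728) = 1781/3728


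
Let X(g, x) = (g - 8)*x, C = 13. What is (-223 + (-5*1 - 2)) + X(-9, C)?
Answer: -451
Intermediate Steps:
X(g, x) = x*(-8 + g) (X(g, x) = (-8 + g)*x = x*(-8 + g))
(-223 + (-5*1 - 2)) + X(-9, C) = (-223 + (-5*1 - 2)) + 13*(-8 - 9) = (-223 + (-5 - 2)) + 13*(-17) = (-223 - 7) - 221 = -230 - 221 = -451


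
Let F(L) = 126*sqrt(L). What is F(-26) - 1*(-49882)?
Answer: 49882 + 126*I*sqrt(26) ≈ 49882.0 + 642.48*I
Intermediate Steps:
F(-26) - 1*(-49882) = 126*sqrt(-26) - 1*(-49882) = 126*(I*sqrt(26)) + 49882 = 126*I*sqrt(26) + 49882 = 49882 + 126*I*sqrt(26)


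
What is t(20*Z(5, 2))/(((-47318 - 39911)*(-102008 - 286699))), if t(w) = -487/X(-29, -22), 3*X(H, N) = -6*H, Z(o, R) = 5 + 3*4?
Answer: -487/1966578328374 ≈ -2.4764e-10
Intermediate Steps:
Z(o, R) = 17 (Z(o, R) = 5 + 12 = 17)
X(H, N) = -2*H (X(H, N) = (-6*H)/3 = -2*H)
t(w) = -487/58 (t(w) = -487/((-2*(-29))) = -487/58)
t(20*Z(5, 2))/(((-47318 - 39911)*(-102008 - 286699))) = -487*1/((-102008 - 286699)*(-47318 - 39911))/58 = -487/(58*((-87229*(-388707)))) = -487/58/33906522903 = -487/58*1/33906522903 = -487/1966578328374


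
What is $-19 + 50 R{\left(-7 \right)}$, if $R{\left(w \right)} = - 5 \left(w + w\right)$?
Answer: $3481$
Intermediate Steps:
$R{\left(w \right)} = - 10 w$ ($R{\left(w \right)} = - 5 \cdot 2 w = - 10 w$)
$-19 + 50 R{\left(-7 \right)} = -19 + 50 \left(\left(-10\right) \left(-7\right)\right) = -19 + 50 \cdot 70 = -19 + 3500 = 3481$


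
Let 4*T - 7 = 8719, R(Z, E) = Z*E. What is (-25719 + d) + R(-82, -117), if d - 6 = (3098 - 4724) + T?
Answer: -31127/2 ≈ -15564.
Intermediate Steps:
R(Z, E) = E*Z
T = 4363/2 (T = 7/4 + (¼)*8719 = 7/4 + 8719/4 = 4363/2 ≈ 2181.5)
d = 1123/2 (d = 6 + ((3098 - 4724) + 4363/2) = 6 + (-1626 + 4363/2) = 6 + 1111/2 = 1123/2 ≈ 561.50)
(-25719 + d) + R(-82, -117) = (-25719 + 1123/2) - 117*(-82) = -50315/2 + 9594 = -31127/2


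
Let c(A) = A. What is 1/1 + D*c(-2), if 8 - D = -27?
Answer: -69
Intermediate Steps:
D = 35 (D = 8 - 1*(-27) = 8 + 27 = 35)
1/1 + D*c(-2) = 1/1 + 35*(-2) = 1 - 70 = -69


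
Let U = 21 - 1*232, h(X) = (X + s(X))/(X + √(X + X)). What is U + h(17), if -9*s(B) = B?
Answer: -28349/135 - 8*√34/135 ≈ -210.34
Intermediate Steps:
s(B) = -B/9
h(X) = 8*X/(9*(X + √2*√X)) (h(X) = (X - X/9)/(X + √(X + X)) = (8*X/9)/(X + √(2*X)) = (8*X/9)/(X + √2*√X) = 8*X/(9*(X + √2*√X)))
U = -211 (U = 21 - 232 = -211)
U + h(17) = -211 + (8/9)*17/(17 + √2*√17) = -211 + (8/9)*17/(17 + √34) = -211 + 136/(9*(17 + √34))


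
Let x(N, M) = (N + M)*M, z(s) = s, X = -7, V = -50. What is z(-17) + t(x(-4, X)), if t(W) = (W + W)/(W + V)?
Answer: -305/27 ≈ -11.296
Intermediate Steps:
x(N, M) = M*(M + N) (x(N, M) = (M + N)*M = M*(M + N))
t(W) = 2*W/(-50 + W) (t(W) = (W + W)/(W - 50) = (2*W)/(-50 + W) = 2*W/(-50 + W))
z(-17) + t(x(-4, X)) = -17 + 2*(-7*(-7 - 4))/(-50 - 7*(-7 - 4)) = -17 + 2*(-7*(-11))/(-50 - 7*(-11)) = -17 + 2*77/(-50 + 77) = -17 + 2*77/27 = -17 + 2*77*(1/27) = -17 + 154/27 = -305/27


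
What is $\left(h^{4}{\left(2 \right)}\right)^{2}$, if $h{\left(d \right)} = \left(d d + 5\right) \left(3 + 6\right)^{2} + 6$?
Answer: $85172366198106312890625$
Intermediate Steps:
$h{\left(d \right)} = 411 + 81 d^{2}$ ($h{\left(d \right)} = \left(d^{2} + 5\right) 9^{2} + 6 = \left(5 + d^{2}\right) 81 + 6 = \left(405 + 81 d^{2}\right) + 6 = 411 + 81 d^{2}$)
$\left(h^{4}{\left(2 \right)}\right)^{2} = \left(\left(411 + 81 \cdot 2^{2}\right)^{4}\right)^{2} = \left(\left(411 + 81 \cdot 4\right)^{4}\right)^{2} = \left(\left(411 + 324\right)^{4}\right)^{2} = \left(735^{4}\right)^{2} = 291843050625^{2} = 85172366198106312890625$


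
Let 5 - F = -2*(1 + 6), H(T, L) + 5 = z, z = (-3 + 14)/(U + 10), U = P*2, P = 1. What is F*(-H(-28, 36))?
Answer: 931/12 ≈ 77.583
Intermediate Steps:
U = 2 (U = 1*2 = 2)
z = 11/12 (z = (-3 + 14)/(2 + 10) = 11/12 ≈ 0.91667)
H(T, L) = -49/12 (H(T, L) = -5 + 11/12 = -49/12)
F = 19 (F = 5 - (-2)*(1 + 6) = 5 - (-2)*7 = 5 - 1*(-14) = 5 + 14 = 19)
F*(-H(-28, 36)) = 19*(-1*(-49/12)) = 19*(49/12) = 931/12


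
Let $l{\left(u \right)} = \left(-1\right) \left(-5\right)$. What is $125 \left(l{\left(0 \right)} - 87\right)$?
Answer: $-10250$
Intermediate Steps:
$l{\left(u \right)} = 5$
$125 \left(l{\left(0 \right)} - 87\right) = 125 \left(5 - 87\right) = 125 \left(-82\right) = -10250$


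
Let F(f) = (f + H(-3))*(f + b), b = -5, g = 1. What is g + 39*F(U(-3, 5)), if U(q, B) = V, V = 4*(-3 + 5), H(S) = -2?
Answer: 703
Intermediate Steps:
V = 8 (V = 4*2 = 8)
U(q, B) = 8
F(f) = (-5 + f)*(-2 + f) (F(f) = (f - 2)*(f - 5) = (-2 + f)*(-5 + f) = (-5 + f)*(-2 + f))
g + 39*F(U(-3, 5)) = 1 + 39*(10 + 8² - 7*8) = 1 + 39*(10 + 64 - 56) = 1 + 39*18 = 1 + 702 = 703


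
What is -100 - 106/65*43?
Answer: -11058/65 ≈ -170.12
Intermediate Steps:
-100 - 106/65*43 = -100 - 4558/65 = -11058/65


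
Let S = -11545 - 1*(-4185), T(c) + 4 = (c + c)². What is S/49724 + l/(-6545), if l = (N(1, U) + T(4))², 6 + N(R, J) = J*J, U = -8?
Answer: -185132044/81360895 ≈ -2.2754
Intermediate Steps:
T(c) = -4 + 4*c² (T(c) = -4 + (c + c)² = -4 + (2*c)² = -4 + 4*c²)
N(R, J) = -6 + J² (N(R, J) = -6 + J*J = -6 + J²)
S = -7360 (S = -11545 + 4185 = -7360)
l = 13924 (l = ((-6 + (-8)²) + (-4 + 4*4²))² = ((-6 + 64) + (-4 + 4*16))² = (58 + (-4 + 64))² = (58 + 60)² = 118² = 13924)
S/49724 + l/(-6545) = -7360/49724 + 13924/(-6545) = -7360*1/49724 + 13924*(-1/6545) = -1840/12431 - 13924/6545 = -185132044/81360895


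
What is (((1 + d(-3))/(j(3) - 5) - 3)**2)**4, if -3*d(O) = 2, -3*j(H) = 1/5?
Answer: 8686550888106661441/1113034787454976 ≈ 7804.4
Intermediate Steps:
j(H) = -1/15 (j(H) = -1/3/5 = -1/3*1/5 = -1/15)
d(O) = -2/3 (d(O) = -1/3*2 = -2/3)
(((1 + d(-3))/(j(3) - 5) - 3)**2)**4 = (((1 - 2/3)/(-1/15 - 5) - 3)**2)**4 = ((1/(3*(-76/15)) - 3)**2)**4 = (((1/3)*(-15/76) - 3)**2)**4 = ((-5/76 - 3)**2)**4 = ((-233/76)**2)**4 = (54289/5776)**4 = 8686550888106661441/1113034787454976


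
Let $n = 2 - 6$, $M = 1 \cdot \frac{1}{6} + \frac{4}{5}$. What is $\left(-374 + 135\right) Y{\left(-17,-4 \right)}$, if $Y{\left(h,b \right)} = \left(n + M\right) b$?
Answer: $- \frac{43498}{15} \approx -2899.9$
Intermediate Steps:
$M = \frac{29}{30}$ ($M = 1 \cdot \frac{1}{6} + 4 \cdot \frac{1}{5} = \frac{1}{6} + \frac{4}{5} = \frac{29}{30} \approx 0.96667$)
$n = -4$ ($n = 2 - 6 = -4$)
$Y{\left(h,b \right)} = - \frac{91 b}{30}$ ($Y{\left(h,b \right)} = \left(-4 + \frac{29}{30}\right) b = - \frac{91 b}{30}$)
$\left(-374 + 135\right) Y{\left(-17,-4 \right)} = \left(-374 + 135\right) \left(\left(- \frac{91}{30}\right) \left(-4\right)\right) = \left(-239\right) \frac{182}{15} = - \frac{43498}{15}$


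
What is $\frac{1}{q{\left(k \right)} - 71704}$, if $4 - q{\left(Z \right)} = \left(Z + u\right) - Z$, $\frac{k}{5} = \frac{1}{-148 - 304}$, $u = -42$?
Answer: $- \frac{1}{71658} \approx -1.3955 \cdot 10^{-5}$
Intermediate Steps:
$k = - \frac{5}{452}$ ($k = \frac{5}{-148 - 304} = \frac{5}{-452} = 5 \left(- \frac{1}{452}\right) = - \frac{5}{452} \approx -0.011062$)
$q{\left(Z \right)} = 46$ ($q{\left(Z \right)} = 4 - \left(\left(Z - 42\right) - Z\right) = 4 - \left(\left(-42 + Z\right) - Z\right) = 4 - -42 = 4 + 42 = 46$)
$\frac{1}{q{\left(k \right)} - 71704} = \frac{1}{46 - 71704} = \frac{1}{-71658} = - \frac{1}{71658}$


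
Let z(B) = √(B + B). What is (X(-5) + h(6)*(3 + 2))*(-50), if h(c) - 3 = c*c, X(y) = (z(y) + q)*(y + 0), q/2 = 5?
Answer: -7250 + 250*I*√10 ≈ -7250.0 + 790.57*I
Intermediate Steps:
z(B) = √2*√B (z(B) = √(2*B) = √2*√B)
q = 10 (q = 2*5 = 10)
X(y) = y*(10 + √2*√y) (X(y) = (√2*√y + 10)*(y + 0) = (10 + √2*√y)*y = y*(10 + √2*√y))
h(c) = 3 + c² (h(c) = 3 + c*c = 3 + c²)
(X(-5) + h(6)*(3 + 2))*(-50) = (-5*(10 + √2*√(-5)) + (3 + 6²)*(3 + 2))*(-50) = (-5*(10 + √2*(I*√5)) + (3 + 36)*5)*(-50) = (-5*(10 + I*√10) + 39*5)*(-50) = ((-50 - 5*I*√10) + 195)*(-50) = (145 - 5*I*√10)*(-50) = -7250 + 250*I*√10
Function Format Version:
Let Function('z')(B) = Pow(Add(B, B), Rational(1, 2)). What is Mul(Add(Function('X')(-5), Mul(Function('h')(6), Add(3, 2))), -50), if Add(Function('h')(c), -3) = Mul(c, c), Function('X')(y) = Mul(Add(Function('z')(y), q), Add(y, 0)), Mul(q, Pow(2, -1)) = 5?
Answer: Add(-7250, Mul(250, I, Pow(10, Rational(1, 2)))) ≈ Add(-7250.0, Mul(790.57, I))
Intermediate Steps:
Function('z')(B) = Mul(Pow(2, Rational(1, 2)), Pow(B, Rational(1, 2))) (Function('z')(B) = Pow(Mul(2, B), Rational(1, 2)) = Mul(Pow(2, Rational(1, 2)), Pow(B, Rational(1, 2))))
q = 10 (q = Mul(2, 5) = 10)
Function('X')(y) = Mul(y, Add(10, Mul(Pow(2, Rational(1, 2)), Pow(y, Rational(1, 2))))) (Function('X')(y) = Mul(Add(Mul(Pow(2, Rational(1, 2)), Pow(y, Rational(1, 2))), 10), Add(y, 0)) = Mul(Add(10, Mul(Pow(2, Rational(1, 2)), Pow(y, Rational(1, 2)))), y) = Mul(y, Add(10, Mul(Pow(2, Rational(1, 2)), Pow(y, Rational(1, 2))))))
Function('h')(c) = Add(3, Pow(c, 2)) (Function('h')(c) = Add(3, Mul(c, c)) = Add(3, Pow(c, 2)))
Mul(Add(Function('X')(-5), Mul(Function('h')(6), Add(3, 2))), -50) = Mul(Add(Mul(-5, Add(10, Mul(Pow(2, Rational(1, 2)), Pow(-5, Rational(1, 2))))), Mul(Add(3, Pow(6, 2)), Add(3, 2))), -50) = Mul(Add(Mul(-5, Add(10, Mul(Pow(2, Rational(1, 2)), Mul(I, Pow(5, Rational(1, 2)))))), Mul(Add(3, 36), 5)), -50) = Mul(Add(Mul(-5, Add(10, Mul(I, Pow(10, Rational(1, 2))))), Mul(39, 5)), -50) = Mul(Add(Add(-50, Mul(-5, I, Pow(10, Rational(1, 2)))), 195), -50) = Mul(Add(145, Mul(-5, I, Pow(10, Rational(1, 2)))), -50) = Add(-7250, Mul(250, I, Pow(10, Rational(1, 2))))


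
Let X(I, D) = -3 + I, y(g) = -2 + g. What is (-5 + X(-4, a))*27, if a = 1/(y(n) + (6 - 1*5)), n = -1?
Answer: -324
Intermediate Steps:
a = -½ (a = 1/((-2 - 1) + (6 - 1*5)) = 1/(-3 + (6 - 5)) = 1/(-3 + 1) = 1/(-2) = -½ ≈ -0.50000)
(-5 + X(-4, a))*27 = (-5 + (-3 - 4))*27 = (-5 - 7)*27 = -12*27 = -324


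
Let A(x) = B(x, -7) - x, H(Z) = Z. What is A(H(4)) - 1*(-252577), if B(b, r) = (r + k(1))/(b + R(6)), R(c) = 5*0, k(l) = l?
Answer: 505143/2 ≈ 2.5257e+5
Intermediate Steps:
R(c) = 0
B(b, r) = (1 + r)/b (B(b, r) = (r + 1)/(b + 0) = (1 + r)/b)
A(x) = -x - 6/x (A(x) = (1 - 7)/x - x = -6/x - x = -x - 6/x)
A(H(4)) - 1*(-252577) = (-1*4 - 6/4) - 1*(-252577) = (-4 - 6*¼) + 252577 = (-4 - 3/2) + 252577 = -11/2 + 252577 = 505143/2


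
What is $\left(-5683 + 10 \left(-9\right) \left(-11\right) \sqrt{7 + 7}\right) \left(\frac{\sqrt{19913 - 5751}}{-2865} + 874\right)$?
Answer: $- \frac{\left(5683 - 990 \sqrt{14}\right) \left(2504010 - \sqrt{14162}\right)}{2865} \approx -1.7294 \cdot 10^{6}$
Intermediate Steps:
$\left(-5683 + 10 \left(-9\right) \left(-11\right) \sqrt{7 + 7}\right) \left(\frac{\sqrt{19913 - 5751}}{-2865} + 874\right) = \left(-5683 + \left(-90\right) \left(-11\right) \sqrt{14}\right) \left(\sqrt{14162} \left(- \frac{1}{2865}\right) + 874\right) = \left(-5683 + 990 \sqrt{14}\right) \left(- \frac{\sqrt{14162}}{2865} + 874\right) = \left(-5683 + 990 \sqrt{14}\right) \left(874 - \frac{\sqrt{14162}}{2865}\right)$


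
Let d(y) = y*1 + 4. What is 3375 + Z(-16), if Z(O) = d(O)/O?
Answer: 13503/4 ≈ 3375.8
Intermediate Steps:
d(y) = 4 + y (d(y) = y + 4 = 4 + y)
Z(O) = (4 + O)/O
3375 + Z(-16) = 3375 + (4 - 16)/(-16) = 3375 - 1/16*(-12) = 3375 + 3/4 = 13503/4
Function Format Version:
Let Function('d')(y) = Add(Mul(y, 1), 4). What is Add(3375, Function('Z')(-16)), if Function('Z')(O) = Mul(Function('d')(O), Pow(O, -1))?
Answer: Rational(13503, 4) ≈ 3375.8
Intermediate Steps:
Function('d')(y) = Add(4, y) (Function('d')(y) = Add(y, 4) = Add(4, y))
Function('Z')(O) = Mul(Pow(O, -1), Add(4, O)) (Function('Z')(O) = Mul(Add(4, O), Pow(O, -1)) = Mul(Pow(O, -1), Add(4, O)))
Add(3375, Function('Z')(-16)) = Add(3375, Mul(Pow(-16, -1), Add(4, -16))) = Add(3375, Mul(Rational(-1, 16), -12)) = Add(3375, Rational(3, 4)) = Rational(13503, 4)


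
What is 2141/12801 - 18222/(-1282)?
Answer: 118002292/8205441 ≈ 14.381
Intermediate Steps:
2141/12801 - 18222/(-1282) = 2141*(1/12801) - 18222*(-1/1282) = 2141/12801 + 9111/641 = 118002292/8205441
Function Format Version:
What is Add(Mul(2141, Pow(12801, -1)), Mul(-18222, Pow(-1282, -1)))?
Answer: Rational(118002292, 8205441) ≈ 14.381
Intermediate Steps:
Add(Mul(2141, Pow(12801, -1)), Mul(-18222, Pow(-1282, -1))) = Add(Mul(2141, Rational(1, 12801)), Mul(-18222, Rational(-1, 1282))) = Add(Rational(2141, 12801), Rational(9111, 641)) = Rational(118002292, 8205441)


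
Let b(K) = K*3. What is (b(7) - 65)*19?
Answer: -836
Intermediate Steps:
b(K) = 3*K
(b(7) - 65)*19 = (3*7 - 65)*19 = (21 - 65)*19 = -44*19 = -836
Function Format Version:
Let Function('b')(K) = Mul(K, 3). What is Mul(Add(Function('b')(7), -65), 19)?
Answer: -836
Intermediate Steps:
Function('b')(K) = Mul(3, K)
Mul(Add(Function('b')(7), -65), 19) = Mul(Add(Mul(3, 7), -65), 19) = Mul(Add(21, -65), 19) = Mul(-44, 19) = -836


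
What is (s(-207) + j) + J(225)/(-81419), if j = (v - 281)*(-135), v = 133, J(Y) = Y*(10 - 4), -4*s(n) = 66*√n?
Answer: 1626750270/81419 - 99*I*√23/2 ≈ 19980.0 - 237.39*I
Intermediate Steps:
s(n) = -33*√n/2
J(Y) = 6*Y (J(Y) = Y*6 = 6*Y)
j = 19980 (j = (133 - 281)*(-135) = -148*(-135) = 19980)
(s(-207) + j) + J(225)/(-81419) = (-99*I*√23/2 + 19980) + (6*225)/(-81419) = (-99*I*√23/2 + 19980) + 1350*(-1/81419) = (-99*I*√23/2 + 19980) - 1350/81419 = (19980 - 99*I*√23/2) - 1350/81419 = 1626750270/81419 - 99*I*√23/2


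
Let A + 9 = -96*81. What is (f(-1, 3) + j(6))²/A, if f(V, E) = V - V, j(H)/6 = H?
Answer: -144/865 ≈ -0.16647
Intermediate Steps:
j(H) = 6*H
f(V, E) = 0
A = -7785 (A = -9 - 96*81 = -9 - 7776 = -7785)
(f(-1, 3) + j(6))²/A = (0 + 6*6)²/(-7785) = (0 + 36)²*(-1/7785) = 36²*(-1/7785) = 1296*(-1/7785) = -144/865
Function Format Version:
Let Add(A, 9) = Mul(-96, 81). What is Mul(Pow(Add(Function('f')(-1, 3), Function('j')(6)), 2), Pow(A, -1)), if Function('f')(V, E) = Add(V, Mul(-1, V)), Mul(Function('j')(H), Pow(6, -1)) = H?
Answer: Rational(-144, 865) ≈ -0.16647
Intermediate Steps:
Function('j')(H) = Mul(6, H)
Function('f')(V, E) = 0
A = -7785 (A = Add(-9, Mul(-96, 81)) = Add(-9, -7776) = -7785)
Mul(Pow(Add(Function('f')(-1, 3), Function('j')(6)), 2), Pow(A, -1)) = Mul(Pow(Add(0, Mul(6, 6)), 2), Pow(-7785, -1)) = Mul(Pow(Add(0, 36), 2), Rational(-1, 7785)) = Mul(Pow(36, 2), Rational(-1, 7785)) = Mul(1296, Rational(-1, 7785)) = Rational(-144, 865)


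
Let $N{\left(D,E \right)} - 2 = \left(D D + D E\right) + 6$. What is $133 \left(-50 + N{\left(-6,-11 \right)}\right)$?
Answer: $7980$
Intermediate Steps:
$N{\left(D,E \right)} = 8 + D^{2} + D E$ ($N{\left(D,E \right)} = 2 + \left(\left(D D + D E\right) + 6\right) = 2 + \left(\left(D^{2} + D E\right) + 6\right) = 2 + \left(6 + D^{2} + D E\right) = 8 + D^{2} + D E$)
$133 \left(-50 + N{\left(-6,-11 \right)}\right) = 133 \left(-50 + \left(8 + \left(-6\right)^{2} - -66\right)\right) = 133 \left(-50 + \left(8 + 36 + 66\right)\right) = 133 \left(-50 + 110\right) = 133 \cdot 60 = 7980$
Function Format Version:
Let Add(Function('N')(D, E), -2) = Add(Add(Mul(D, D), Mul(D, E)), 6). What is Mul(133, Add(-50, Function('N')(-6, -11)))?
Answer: 7980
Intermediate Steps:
Function('N')(D, E) = Add(8, Pow(D, 2), Mul(D, E)) (Function('N')(D, E) = Add(2, Add(Add(Mul(D, D), Mul(D, E)), 6)) = Add(2, Add(Add(Pow(D, 2), Mul(D, E)), 6)) = Add(2, Add(6, Pow(D, 2), Mul(D, E))) = Add(8, Pow(D, 2), Mul(D, E)))
Mul(133, Add(-50, Function('N')(-6, -11))) = Mul(133, Add(-50, Add(8, Pow(-6, 2), Mul(-6, -11)))) = Mul(133, Add(-50, Add(8, 36, 66))) = Mul(133, Add(-50, 110)) = Mul(133, 60) = 7980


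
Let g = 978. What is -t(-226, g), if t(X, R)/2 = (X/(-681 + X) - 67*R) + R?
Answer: 117089620/907 ≈ 1.2910e+5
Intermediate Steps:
t(X, R) = -132*R + 2*X/(-681 + X) (t(X, R) = 2*((X/(-681 + X) - 67*R) + R) = 2*((-67*R + X/(-681 + X)) + R) = 2*(-66*R + X/(-681 + X)) = -132*R + 2*X/(-681 + X))
-t(-226, g) = -2*(-226 + 44946*978 - 66*978*(-226))/(-681 - 226) = -2*(-226 + 43957188 + 14587848)/(-907) = -2*(-1)*58544810/907 = -1*(-117089620/907) = 117089620/907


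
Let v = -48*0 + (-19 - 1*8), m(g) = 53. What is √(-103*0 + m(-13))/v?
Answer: -√53/27 ≈ -0.26963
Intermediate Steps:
v = -27 (v = 0 + (-19 - 8) = 0 - 27 = -27)
√(-103*0 + m(-13))/v = √(-103*0 + 53)/(-27) = √(0 + 53)*(-1/27) = √53*(-1/27) = -√53/27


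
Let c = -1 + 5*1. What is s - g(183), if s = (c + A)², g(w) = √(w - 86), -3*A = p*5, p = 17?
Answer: 5329/9 - √97 ≈ 582.26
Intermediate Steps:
A = -85/3 (A = -17*5/3 = -⅓*85 = -85/3 ≈ -28.333)
c = 4 (c = -1 + 5 = 4)
g(w) = √(-86 + w)
s = 5329/9 (s = (4 - 85/3)² = (-73/3)² = 5329/9 ≈ 592.11)
s - g(183) = 5329/9 - √(-86 + 183) = 5329/9 - √97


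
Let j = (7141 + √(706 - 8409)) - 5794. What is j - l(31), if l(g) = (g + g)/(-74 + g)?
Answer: 57983/43 + I*√7703 ≈ 1348.4 + 87.767*I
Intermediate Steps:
l(g) = 2*g/(-74 + g) (l(g) = (2*g)/(-74 + g) = 2*g/(-74 + g))
j = 1347 + I*√7703 (j = (7141 + √(-7703)) - 5794 = (7141 + I*√7703) - 5794 = 1347 + I*√7703 ≈ 1347.0 + 87.767*I)
j - l(31) = (1347 + I*√7703) - 2*31/(-74 + 31) = (1347 + I*√7703) - 2*31/(-43) = (1347 + I*√7703) - 2*31*(-1)/43 = (1347 + I*√7703) - 1*(-62/43) = (1347 + I*√7703) + 62/43 = 57983/43 + I*√7703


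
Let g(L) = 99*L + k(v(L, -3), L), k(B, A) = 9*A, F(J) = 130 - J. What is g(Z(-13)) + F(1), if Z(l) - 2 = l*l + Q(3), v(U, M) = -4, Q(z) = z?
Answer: 18921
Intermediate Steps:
Z(l) = 5 + l² (Z(l) = 2 + (l*l + 3) = 2 + (l² + 3) = 2 + (3 + l²) = 5 + l²)
g(L) = 108*L (g(L) = 99*L + 9*L = 108*L)
g(Z(-13)) + F(1) = 108*(5 + (-13)²) + (130 - 1*1) = 108*(5 + 169) + (130 - 1) = 108*174 + 129 = 18792 + 129 = 18921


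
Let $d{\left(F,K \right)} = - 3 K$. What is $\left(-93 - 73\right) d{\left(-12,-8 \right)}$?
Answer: $-3984$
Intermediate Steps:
$\left(-93 - 73\right) d{\left(-12,-8 \right)} = \left(-93 - 73\right) \left(\left(-3\right) \left(-8\right)\right) = \left(-166\right) 24 = -3984$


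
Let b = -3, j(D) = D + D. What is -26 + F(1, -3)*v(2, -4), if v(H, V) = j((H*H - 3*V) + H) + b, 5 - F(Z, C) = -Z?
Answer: 172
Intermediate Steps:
F(Z, C) = 5 + Z (F(Z, C) = 5 - (-1)*Z = 5 + Z)
j(D) = 2*D
v(H, V) = -3 - 6*V + 2*H + 2*H² (v(H, V) = 2*((H*H - 3*V) + H) - 3 = 2*((H² - 3*V) + H) - 3 = 2*(H + H² - 3*V) - 3 = (-6*V + 2*H + 2*H²) - 3 = -3 - 6*V + 2*H + 2*H²)
-26 + F(1, -3)*v(2, -4) = -26 + (5 + 1)*(-3 - 6*(-4) + 2*2 + 2*2²) = -26 + 6*(-3 + 24 + 4 + 2*4) = -26 + 6*(-3 + 24 + 4 + 8) = -26 + 6*33 = -26 + 198 = 172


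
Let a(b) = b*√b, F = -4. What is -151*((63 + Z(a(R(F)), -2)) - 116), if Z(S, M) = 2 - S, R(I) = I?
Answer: 7701 - 1208*I ≈ 7701.0 - 1208.0*I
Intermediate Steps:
a(b) = b^(3/2)
-151*((63 + Z(a(R(F)), -2)) - 116) = -151*((63 + (2 - (-4)^(3/2))) - 116) = -151*((63 + (2 - (-8)*I)) - 116) = -151*((63 + (2 + 8*I)) - 116) = -151*((65 + 8*I) - 116) = -151*(-51 + 8*I) = 7701 - 1208*I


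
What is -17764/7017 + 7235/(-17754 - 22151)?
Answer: -151928083/56002677 ≈ -2.7129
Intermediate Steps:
-17764/7017 + 7235/(-17754 - 22151) = -17764*1/7017 + 7235/(-39905) = -17764/7017 + 7235*(-1/39905) = -17764/7017 - 1447/7981 = -151928083/56002677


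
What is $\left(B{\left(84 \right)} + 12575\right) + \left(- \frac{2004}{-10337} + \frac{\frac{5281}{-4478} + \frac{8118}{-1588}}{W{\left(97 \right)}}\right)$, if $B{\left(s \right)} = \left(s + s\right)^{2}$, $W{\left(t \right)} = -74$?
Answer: $\frac{27741077362877187}{679940384254} \approx 40799.0$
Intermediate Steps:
$B{\left(s \right)} = 4 s^{2}$ ($B{\left(s \right)} = \left(2 s\right)^{2} = 4 s^{2}$)
$\left(B{\left(84 \right)} + 12575\right) + \left(- \frac{2004}{-10337} + \frac{\frac{5281}{-4478} + \frac{8118}{-1588}}{W{\left(97 \right)}}\right) = \left(4 \cdot 84^{2} + 12575\right) + \left(- \frac{2004}{-10337} + \frac{\frac{5281}{-4478} + \frac{8118}{-1588}}{-74}\right) = \left(4 \cdot 7056 + 12575\right) + \left(\left(-2004\right) \left(- \frac{1}{10337}\right) + \left(5281 \left(- \frac{1}{4478}\right) + 8118 \left(- \frac{1}{1588}\right)\right) \left(- \frac{1}{74}\right)\right) = \left(28224 + 12575\right) + \left(\frac{2004}{10337} + \left(- \frac{5281}{4478} - \frac{4059}{794}\right) \left(- \frac{1}{74}\right)\right) = 40799 + \left(\frac{2004}{10337} - - \frac{5592329}{65777342}\right) = 40799 + \left(\frac{2004}{10337} + \frac{5592329}{65777342}\right) = 40799 + \frac{189625698241}{679940384254} = \frac{27741077362877187}{679940384254}$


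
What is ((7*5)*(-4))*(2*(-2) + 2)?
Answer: 280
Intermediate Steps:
((7*5)*(-4))*(2*(-2) + 2) = (35*(-4))*(-4 + 2) = -140*(-2) = 280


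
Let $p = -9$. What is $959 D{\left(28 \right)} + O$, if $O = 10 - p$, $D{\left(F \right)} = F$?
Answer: $26871$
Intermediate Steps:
$O = 19$ ($O = 10 - -9 = 10 + 9 = 19$)
$959 D{\left(28 \right)} + O = 959 \cdot 28 + 19 = 26852 + 19 = 26871$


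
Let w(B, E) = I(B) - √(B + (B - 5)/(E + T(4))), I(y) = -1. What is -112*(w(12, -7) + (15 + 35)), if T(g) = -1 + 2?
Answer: -5488 + 56*√390/3 ≈ -5119.4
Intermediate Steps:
T(g) = 1
w(B, E) = -1 - √(B + (-5 + B)/(1 + E)) (w(B, E) = -1 - √(B + (B - 5)/(E + 1)) = -1 - √(B + (-5 + B)/(1 + E)))
-112*(w(12, -7) + (15 + 35)) = -112*((-1 - √((-5 + 12 + 12*(1 - 7))/(1 - 7))) + (15 + 35)) = -112*((-1 - √((-5 + 12 + 12*(-6))/(-6))) + 50) = -112*((-1 - √(-(-5 + 12 - 72)/6)) + 50) = -112*((-1 - √(-⅙*(-65))) + 50) = -112*((-1 - √(65/6)) + 50) = -112*((-1 - √390/6) + 50) = -112*(49 - √390/6) = -5488 + 56*√390/3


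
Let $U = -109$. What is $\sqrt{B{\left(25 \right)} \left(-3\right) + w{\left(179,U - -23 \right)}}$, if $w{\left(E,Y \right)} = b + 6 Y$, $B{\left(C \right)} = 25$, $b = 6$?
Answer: $3 i \sqrt{65} \approx 24.187 i$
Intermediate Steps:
$w{\left(E,Y \right)} = 6 + 6 Y$
$\sqrt{B{\left(25 \right)} \left(-3\right) + w{\left(179,U - -23 \right)}} = \sqrt{25 \left(-3\right) + \left(6 + 6 \left(-109 - -23\right)\right)} = \sqrt{-75 + \left(6 + 6 \left(-109 + 23\right)\right)} = \sqrt{-75 + \left(6 + 6 \left(-86\right)\right)} = \sqrt{-75 + \left(6 - 516\right)} = \sqrt{-75 - 510} = \sqrt{-585} = 3 i \sqrt{65}$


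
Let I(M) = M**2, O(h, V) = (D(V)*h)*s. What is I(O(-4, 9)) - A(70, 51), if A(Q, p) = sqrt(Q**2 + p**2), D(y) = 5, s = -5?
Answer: 10000 - sqrt(7501) ≈ 9913.4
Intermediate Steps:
O(h, V) = -25*h (O(h, V) = (5*h)*(-5) = -25*h)
I(O(-4, 9)) - A(70, 51) = (-25*(-4))**2 - sqrt(70**2 + 51**2) = 100**2 - sqrt(4900 + 2601) = 10000 - sqrt(7501)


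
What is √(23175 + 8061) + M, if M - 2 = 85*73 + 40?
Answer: 6247 + 2*√7809 ≈ 6423.7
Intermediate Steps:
M = 6247 (M = 2 + (85*73 + 40) = 2 + (6205 + 40) = 2 + 6245 = 6247)
√(23175 + 8061) + M = √(23175 + 8061) + 6247 = √31236 + 6247 = 2*√7809 + 6247 = 6247 + 2*√7809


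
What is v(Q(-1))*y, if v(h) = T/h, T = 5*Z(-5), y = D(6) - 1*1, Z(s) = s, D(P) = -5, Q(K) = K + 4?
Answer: 50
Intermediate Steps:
Q(K) = 4 + K
y = -6 (y = -5 - 1*1 = -5 - 1 = -6)
T = -25 (T = 5*(-5) = -25)
v(h) = -25/h
v(Q(-1))*y = -25/(4 - 1)*(-6) = -25/3*(-6) = 50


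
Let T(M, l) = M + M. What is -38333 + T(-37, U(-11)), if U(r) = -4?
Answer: -38407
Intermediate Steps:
T(M, l) = 2*M
-38333 + T(-37, U(-11)) = -38333 + 2*(-37) = -38333 - 74 = -38407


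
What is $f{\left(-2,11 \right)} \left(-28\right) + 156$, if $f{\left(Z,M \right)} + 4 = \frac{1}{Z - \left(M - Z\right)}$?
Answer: $\frac{4048}{15} \approx 269.87$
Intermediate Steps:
$f{\left(Z,M \right)} = -4 + \frac{1}{- M + 2 Z}$ ($f{\left(Z,M \right)} = -4 + \frac{1}{Z - \left(M - Z\right)} = -4 + \frac{1}{- M + 2 Z}$)
$f{\left(-2,11 \right)} \left(-28\right) + 156 = \frac{-1 - 44 + 8 \left(-2\right)}{11 - -4} \left(-28\right) + 156 = \frac{-1 - 44 - 16}{11 + 4} \left(-28\right) + 156 = \frac{1}{15} \left(-61\right) \left(-28\right) + 156 = \left(- \frac{61}{15}\right) \left(-28\right) + 156 = \frac{1708}{15} + 156 = \frac{4048}{15}$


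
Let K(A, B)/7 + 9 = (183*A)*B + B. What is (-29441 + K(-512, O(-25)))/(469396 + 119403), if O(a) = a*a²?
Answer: 10247861121/588799 ≈ 17405.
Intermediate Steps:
O(a) = a³
K(A, B) = -63 + 7*B + 1281*A*B (K(A, B) = -63 + 7*((183*A)*B + B) = -63 + 7*(183*A*B + B) = -63 + 7*(B + 183*A*B) = -63 + (7*B + 1281*A*B) = -63 + 7*B + 1281*A*B)
(-29441 + K(-512, O(-25)))/(469396 + 119403) = (-29441 + (-63 + 7*(-25)³ + 1281*(-512)*(-25)³))/(469396 + 119403) = (-29441 + (-63 + 7*(-15625) + 1281*(-512)*(-15625)))/588799 = (-29441 + (-63 - 109375 + 10248000000))*(1/588799) = (-29441 + 10247890562)*(1/588799) = 10247861121*(1/588799) = 10247861121/588799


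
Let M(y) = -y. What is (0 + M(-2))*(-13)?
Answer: -26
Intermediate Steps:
(0 + M(-2))*(-13) = (0 - 1*(-2))*(-13) = (0 + 2)*(-13) = 2*(-13) = -26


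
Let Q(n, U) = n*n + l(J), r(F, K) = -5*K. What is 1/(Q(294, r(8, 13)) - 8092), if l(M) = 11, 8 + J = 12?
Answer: 1/78355 ≈ 1.2762e-5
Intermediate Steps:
J = 4 (J = -8 + 12 = 4)
Q(n, U) = 11 + n**2 (Q(n, U) = n*n + 11 = n**2 + 11 = 11 + n**2)
1/(Q(294, r(8, 13)) - 8092) = 1/((11 + 294**2) - 8092) = 1/((11 + 86436) - 8092) = 1/(86447 - 8092) = 1/78355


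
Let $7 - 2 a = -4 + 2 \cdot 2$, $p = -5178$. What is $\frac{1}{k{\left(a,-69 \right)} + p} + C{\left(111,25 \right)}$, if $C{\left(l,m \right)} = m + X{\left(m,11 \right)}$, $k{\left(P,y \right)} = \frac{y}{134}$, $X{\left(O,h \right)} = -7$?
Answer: $\frac{12490444}{693921} \approx 18.0$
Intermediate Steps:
$a = \frac{7}{2}$ ($a = \frac{7}{2} - \frac{-4 + 2 \cdot 2}{2} = \frac{7}{2} - \frac{-4 + 4}{2} = \frac{7}{2} - 0 = \frac{7}{2} + 0 = \frac{7}{2} \approx 3.5$)
$k{\left(P,y \right)} = \frac{y}{134}$ ($k{\left(P,y \right)} = y \frac{1}{134} = \frac{y}{134}$)
$C{\left(l,m \right)} = -7 + m$ ($C{\left(l,m \right)} = m - 7 = -7 + m$)
$\frac{1}{k{\left(a,-69 \right)} + p} + C{\left(111,25 \right)} = \frac{1}{\frac{1}{134} \left(-69\right) - 5178} + \left(-7 + 25\right) = \frac{1}{- \frac{69}{134} - 5178} + 18 = \frac{1}{- \frac{693921}{134}} + 18 = - \frac{134}{693921} + 18 = \frac{12490444}{693921}$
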